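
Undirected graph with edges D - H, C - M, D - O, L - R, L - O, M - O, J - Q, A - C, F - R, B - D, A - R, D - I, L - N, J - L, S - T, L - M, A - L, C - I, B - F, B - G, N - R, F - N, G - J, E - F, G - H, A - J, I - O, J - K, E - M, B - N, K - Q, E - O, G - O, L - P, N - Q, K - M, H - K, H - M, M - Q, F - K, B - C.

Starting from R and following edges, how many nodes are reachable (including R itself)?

18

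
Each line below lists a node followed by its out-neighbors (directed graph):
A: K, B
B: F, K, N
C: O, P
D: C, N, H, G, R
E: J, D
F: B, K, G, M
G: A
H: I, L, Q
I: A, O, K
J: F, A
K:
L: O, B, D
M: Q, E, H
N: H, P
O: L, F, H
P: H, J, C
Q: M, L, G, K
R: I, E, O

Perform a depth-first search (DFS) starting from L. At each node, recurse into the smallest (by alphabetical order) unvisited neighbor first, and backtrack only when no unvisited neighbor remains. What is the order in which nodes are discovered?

Visit L
L → B
B → F
F → G
G → A
A → K
F → M
M → E
E → D
D → C
C → O
O → H
H → I
H → Q
C → P
P → J
D → N
D → R

L, B, F, G, A, K, M, E, D, C, O, H, I, Q, P, J, N, R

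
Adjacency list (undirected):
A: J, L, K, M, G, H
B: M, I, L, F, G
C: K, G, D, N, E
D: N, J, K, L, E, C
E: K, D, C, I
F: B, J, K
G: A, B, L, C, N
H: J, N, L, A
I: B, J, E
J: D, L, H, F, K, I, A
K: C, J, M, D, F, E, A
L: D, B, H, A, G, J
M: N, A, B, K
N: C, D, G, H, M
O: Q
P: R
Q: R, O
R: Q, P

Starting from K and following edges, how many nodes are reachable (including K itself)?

14

BFS from K visits: K, A, C, D, E, F, J, M, G, H, L, N, I, B
Reachable nodes: 14 of 18 total.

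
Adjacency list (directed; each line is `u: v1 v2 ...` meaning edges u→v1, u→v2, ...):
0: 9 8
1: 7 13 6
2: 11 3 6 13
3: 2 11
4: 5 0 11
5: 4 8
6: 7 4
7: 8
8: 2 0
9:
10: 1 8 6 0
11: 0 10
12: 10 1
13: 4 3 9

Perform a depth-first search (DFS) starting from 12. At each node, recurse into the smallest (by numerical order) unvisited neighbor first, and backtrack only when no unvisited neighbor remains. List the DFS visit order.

12 -> 1 -> 6 -> 4 -> 0 -> 8 -> 2 -> 3 -> 11 -> 10 -> 13 -> 9 -> 5 -> 7

Visit 12
12 → 1
1 → 6
6 → 4
4 → 0
0 → 8
8 → 2
2 → 3
3 → 11
11 → 10
2 → 13
13 → 9
4 → 5
6 → 7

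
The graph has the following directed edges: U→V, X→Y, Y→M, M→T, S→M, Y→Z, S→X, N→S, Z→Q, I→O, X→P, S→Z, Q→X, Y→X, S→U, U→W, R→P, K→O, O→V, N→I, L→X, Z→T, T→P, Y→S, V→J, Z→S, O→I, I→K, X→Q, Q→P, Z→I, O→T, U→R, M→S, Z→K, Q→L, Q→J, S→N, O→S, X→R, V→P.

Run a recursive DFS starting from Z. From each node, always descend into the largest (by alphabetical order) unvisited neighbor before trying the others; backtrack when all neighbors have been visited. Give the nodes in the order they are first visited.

Visit Z
Z → T
T → P
Z → S
S → X
X → Y
Y → M
X → R
X → Q
Q → L
Q → J
S → U
U → W
U → V
S → N
N → I
I → O
I → K

Z T P S X Y M R Q L J U W V N I O K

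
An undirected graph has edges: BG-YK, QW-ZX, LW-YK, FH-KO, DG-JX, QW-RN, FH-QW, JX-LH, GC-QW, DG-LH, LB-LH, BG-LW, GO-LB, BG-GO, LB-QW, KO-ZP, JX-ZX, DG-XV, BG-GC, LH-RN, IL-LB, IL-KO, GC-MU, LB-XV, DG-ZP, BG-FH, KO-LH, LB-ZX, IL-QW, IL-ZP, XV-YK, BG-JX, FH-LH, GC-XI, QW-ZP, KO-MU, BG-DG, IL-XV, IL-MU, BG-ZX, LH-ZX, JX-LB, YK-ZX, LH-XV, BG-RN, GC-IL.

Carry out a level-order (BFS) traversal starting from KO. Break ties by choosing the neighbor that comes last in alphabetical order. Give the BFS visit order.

Visit KO; enqueue ZP, MU, LH, IL, FH → queue [ZP, MU, LH, IL, FH]
Visit ZP; enqueue QW, DG → queue [MU, LH, IL, FH, QW, DG]
Visit MU; enqueue GC → queue [LH, IL, FH, QW, DG, GC]
Visit LH; enqueue ZX, XV, RN, LB, JX → queue [IL, FH, QW, DG, GC, ZX, XV, RN, LB, JX]
Visit IL → queue [FH, QW, DG, GC, ZX, XV, RN, LB, JX]
Visit FH; enqueue BG → queue [QW, DG, GC, ZX, XV, RN, LB, JX, BG]
Visit QW → queue [DG, GC, ZX, XV, RN, LB, JX, BG]
Visit DG → queue [GC, ZX, XV, RN, LB, JX, BG]
Visit GC; enqueue XI → queue [ZX, XV, RN, LB, JX, BG, XI]
Visit ZX; enqueue YK → queue [XV, RN, LB, JX, BG, XI, YK]
Visit XV → queue [RN, LB, JX, BG, XI, YK]
Visit RN → queue [LB, JX, BG, XI, YK]
Visit LB; enqueue GO → queue [JX, BG, XI, YK, GO]
Visit JX → queue [BG, XI, YK, GO]
Visit BG; enqueue LW → queue [XI, YK, GO, LW]
Visit XI → queue [YK, GO, LW]
Visit YK → queue [GO, LW]
Visit GO → queue [LW]
Visit LW → queue []

KO → ZP → MU → LH → IL → FH → QW → DG → GC → ZX → XV → RN → LB → JX → BG → XI → YK → GO → LW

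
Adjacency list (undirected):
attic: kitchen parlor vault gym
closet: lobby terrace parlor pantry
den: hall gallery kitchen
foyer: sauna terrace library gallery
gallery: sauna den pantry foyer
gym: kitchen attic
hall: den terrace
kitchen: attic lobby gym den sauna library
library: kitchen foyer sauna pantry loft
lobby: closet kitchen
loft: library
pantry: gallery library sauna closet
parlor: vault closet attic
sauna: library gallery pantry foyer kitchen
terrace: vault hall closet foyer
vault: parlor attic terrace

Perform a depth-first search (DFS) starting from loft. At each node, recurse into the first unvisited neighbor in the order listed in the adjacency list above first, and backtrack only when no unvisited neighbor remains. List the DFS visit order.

loft, library, kitchen, attic, parlor, vault, terrace, hall, den, gallery, sauna, pantry, closet, lobby, foyer, gym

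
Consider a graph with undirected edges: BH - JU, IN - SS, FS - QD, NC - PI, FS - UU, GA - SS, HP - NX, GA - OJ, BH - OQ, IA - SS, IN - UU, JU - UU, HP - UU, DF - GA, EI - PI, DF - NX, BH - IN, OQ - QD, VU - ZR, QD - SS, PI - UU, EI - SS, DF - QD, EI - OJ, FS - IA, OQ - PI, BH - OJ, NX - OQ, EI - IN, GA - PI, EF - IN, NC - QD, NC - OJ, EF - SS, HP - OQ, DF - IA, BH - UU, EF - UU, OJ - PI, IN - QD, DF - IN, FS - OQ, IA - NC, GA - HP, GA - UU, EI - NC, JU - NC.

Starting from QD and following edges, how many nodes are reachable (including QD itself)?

18

BFS from QD visits: QD, SS, OQ, NC, IN, FS, DF, IA, GA, EI, EF, PI, NX, HP, BH, OJ, JU, UU
Reachable nodes: 18 of 20 total.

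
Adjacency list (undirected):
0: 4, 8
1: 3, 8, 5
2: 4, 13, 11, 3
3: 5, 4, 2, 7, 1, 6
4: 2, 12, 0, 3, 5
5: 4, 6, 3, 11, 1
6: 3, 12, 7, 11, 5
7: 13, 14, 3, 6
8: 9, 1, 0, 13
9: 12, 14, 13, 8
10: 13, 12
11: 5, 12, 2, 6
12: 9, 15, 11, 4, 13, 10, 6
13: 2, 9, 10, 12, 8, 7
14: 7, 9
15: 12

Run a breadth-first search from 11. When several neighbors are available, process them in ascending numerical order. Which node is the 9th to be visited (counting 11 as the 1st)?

1

Visit 11; enqueue 2, 5, 6, 12 → queue [2, 5, 6, 12]
Visit 2; enqueue 3, 4, 13 → queue [5, 6, 12, 3, 4, 13]
Visit 5; enqueue 1 → queue [6, 12, 3, 4, 13, 1]
Visit 6; enqueue 7 → queue [12, 3, 4, 13, 1, 7]
Visit 12; enqueue 9, 10, 15 → queue [3, 4, 13, 1, 7, 9, 10, 15]
Visit 3 → queue [4, 13, 1, 7, 9, 10, 15]
Visit 4; enqueue 0 → queue [13, 1, 7, 9, 10, 15, 0]
Visit 13; enqueue 8 → queue [1, 7, 9, 10, 15, 0, 8]
Visit 1 → queue [7, 9, 10, 15, 0, 8]
Visit 7; enqueue 14 → queue [9, 10, 15, 0, 8, 14]
Visit 9 → queue [10, 15, 0, 8, 14]
Visit 10 → queue [15, 0, 8, 14]
Visit 15 → queue [0, 8, 14]
Visit 0 → queue [8, 14]
Visit 8 → queue [14]
Visit 14 → queue []

Visit order: 11, 2, 5, 6, 12, 3, 4, 13, 1, 7, 9, 10, 15, 0, 8, 14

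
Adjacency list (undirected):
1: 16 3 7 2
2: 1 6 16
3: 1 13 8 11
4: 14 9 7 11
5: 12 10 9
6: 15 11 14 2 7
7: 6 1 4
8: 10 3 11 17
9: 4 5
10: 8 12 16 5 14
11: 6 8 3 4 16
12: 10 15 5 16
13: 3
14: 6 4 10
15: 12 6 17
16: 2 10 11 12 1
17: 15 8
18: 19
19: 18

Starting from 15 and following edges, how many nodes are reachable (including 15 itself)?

17

BFS from 15 visits: 15, 12, 6, 17, 10, 5, 16, 11, 14, 2, 7, 8, 9, 1, 3, 4, 13
Reachable nodes: 17 of 19 total.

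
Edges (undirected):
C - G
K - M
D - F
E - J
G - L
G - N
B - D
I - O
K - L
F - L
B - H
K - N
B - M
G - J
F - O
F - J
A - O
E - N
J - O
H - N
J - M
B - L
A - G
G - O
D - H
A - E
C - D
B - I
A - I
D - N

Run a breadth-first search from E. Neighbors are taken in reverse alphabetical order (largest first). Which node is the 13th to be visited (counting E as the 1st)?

Visit E; enqueue N, J, A → queue [N, J, A]
Visit N; enqueue K, H, G, D → queue [J, A, K, H, G, D]
Visit J; enqueue O, M, F → queue [A, K, H, G, D, O, M, F]
Visit A; enqueue I → queue [K, H, G, D, O, M, F, I]
Visit K; enqueue L → queue [H, G, D, O, M, F, I, L]
Visit H; enqueue B → queue [G, D, O, M, F, I, L, B]
Visit G; enqueue C → queue [D, O, M, F, I, L, B, C]
Visit D → queue [O, M, F, I, L, B, C]
Visit O → queue [M, F, I, L, B, C]
Visit M → queue [F, I, L, B, C]
Visit F → queue [I, L, B, C]
Visit I → queue [L, B, C]
Visit L → queue [B, C]
Visit B → queue [C]
Visit C → queue []

Visit order: E, N, J, A, K, H, G, D, O, M, F, I, L, B, C

L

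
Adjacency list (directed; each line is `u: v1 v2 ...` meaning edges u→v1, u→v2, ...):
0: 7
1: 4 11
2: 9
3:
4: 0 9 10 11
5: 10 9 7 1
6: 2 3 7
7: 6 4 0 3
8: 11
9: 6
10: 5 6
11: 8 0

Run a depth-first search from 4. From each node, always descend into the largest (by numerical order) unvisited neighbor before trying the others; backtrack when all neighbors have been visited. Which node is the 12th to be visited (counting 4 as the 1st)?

1

Visit 4
4 → 11
11 → 8
11 → 0
0 → 7
7 → 6
6 → 3
6 → 2
2 → 9
4 → 10
10 → 5
5 → 1

Visit order: 4, 11, 8, 0, 7, 6, 3, 2, 9, 10, 5, 1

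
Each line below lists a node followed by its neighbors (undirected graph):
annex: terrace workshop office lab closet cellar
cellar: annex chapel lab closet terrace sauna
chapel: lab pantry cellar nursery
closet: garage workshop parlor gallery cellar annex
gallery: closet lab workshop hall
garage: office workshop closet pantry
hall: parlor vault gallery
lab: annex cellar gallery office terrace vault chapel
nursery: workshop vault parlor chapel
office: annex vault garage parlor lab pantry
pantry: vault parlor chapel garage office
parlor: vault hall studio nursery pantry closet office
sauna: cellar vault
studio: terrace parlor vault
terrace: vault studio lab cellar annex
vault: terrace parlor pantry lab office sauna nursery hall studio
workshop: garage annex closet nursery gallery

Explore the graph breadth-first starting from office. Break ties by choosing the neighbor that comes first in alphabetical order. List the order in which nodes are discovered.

Visit office; enqueue annex, garage, lab, pantry, parlor, vault → queue [annex, garage, lab, pantry, parlor, vault]
Visit annex; enqueue cellar, closet, terrace, workshop → queue [garage, lab, pantry, parlor, vault, cellar, closet, terrace, workshop]
Visit garage → queue [lab, pantry, parlor, vault, cellar, closet, terrace, workshop]
Visit lab; enqueue chapel, gallery → queue [pantry, parlor, vault, cellar, closet, terrace, workshop, chapel, gallery]
Visit pantry → queue [parlor, vault, cellar, closet, terrace, workshop, chapel, gallery]
Visit parlor; enqueue hall, nursery, studio → queue [vault, cellar, closet, terrace, workshop, chapel, gallery, hall, nursery, studio]
Visit vault; enqueue sauna → queue [cellar, closet, terrace, workshop, chapel, gallery, hall, nursery, studio, sauna]
Visit cellar → queue [closet, terrace, workshop, chapel, gallery, hall, nursery, studio, sauna]
Visit closet → queue [terrace, workshop, chapel, gallery, hall, nursery, studio, sauna]
Visit terrace → queue [workshop, chapel, gallery, hall, nursery, studio, sauna]
Visit workshop → queue [chapel, gallery, hall, nursery, studio, sauna]
Visit chapel → queue [gallery, hall, nursery, studio, sauna]
Visit gallery → queue [hall, nursery, studio, sauna]
Visit hall → queue [nursery, studio, sauna]
Visit nursery → queue [studio, sauna]
Visit studio → queue [sauna]
Visit sauna → queue []

office -> annex -> garage -> lab -> pantry -> parlor -> vault -> cellar -> closet -> terrace -> workshop -> chapel -> gallery -> hall -> nursery -> studio -> sauna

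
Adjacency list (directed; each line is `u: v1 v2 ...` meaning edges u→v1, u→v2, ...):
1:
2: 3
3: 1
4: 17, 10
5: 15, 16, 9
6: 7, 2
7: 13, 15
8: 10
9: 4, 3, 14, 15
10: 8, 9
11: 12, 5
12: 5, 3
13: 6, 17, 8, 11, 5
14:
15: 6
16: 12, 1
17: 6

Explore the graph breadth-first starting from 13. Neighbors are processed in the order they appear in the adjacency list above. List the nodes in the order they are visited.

13 → 6 → 17 → 8 → 11 → 5 → 7 → 2 → 10 → 12 → 15 → 16 → 9 → 3 → 1 → 4 → 14

Visit 13; enqueue 6, 17, 8, 11, 5 → queue [6, 17, 8, 11, 5]
Visit 6; enqueue 7, 2 → queue [17, 8, 11, 5, 7, 2]
Visit 17 → queue [8, 11, 5, 7, 2]
Visit 8; enqueue 10 → queue [11, 5, 7, 2, 10]
Visit 11; enqueue 12 → queue [5, 7, 2, 10, 12]
Visit 5; enqueue 15, 16, 9 → queue [7, 2, 10, 12, 15, 16, 9]
Visit 7 → queue [2, 10, 12, 15, 16, 9]
Visit 2; enqueue 3 → queue [10, 12, 15, 16, 9, 3]
Visit 10 → queue [12, 15, 16, 9, 3]
Visit 12 → queue [15, 16, 9, 3]
Visit 15 → queue [16, 9, 3]
Visit 16; enqueue 1 → queue [9, 3, 1]
Visit 9; enqueue 4, 14 → queue [3, 1, 4, 14]
Visit 3 → queue [1, 4, 14]
Visit 1 → queue [4, 14]
Visit 4 → queue [14]
Visit 14 → queue []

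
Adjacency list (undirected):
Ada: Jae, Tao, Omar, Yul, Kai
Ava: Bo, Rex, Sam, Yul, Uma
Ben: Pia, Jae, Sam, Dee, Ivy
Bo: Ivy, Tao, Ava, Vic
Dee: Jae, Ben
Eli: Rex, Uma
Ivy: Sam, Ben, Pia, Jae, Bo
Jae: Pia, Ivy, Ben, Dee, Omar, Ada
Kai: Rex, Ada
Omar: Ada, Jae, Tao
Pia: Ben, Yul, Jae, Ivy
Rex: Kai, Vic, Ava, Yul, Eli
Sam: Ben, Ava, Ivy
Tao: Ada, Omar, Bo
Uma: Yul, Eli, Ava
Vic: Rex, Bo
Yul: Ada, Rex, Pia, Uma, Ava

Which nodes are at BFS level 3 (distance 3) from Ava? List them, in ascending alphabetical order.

Level 0: Ava
Level 1: Bo, Rex, Sam, Uma, Yul
Level 2: Ada, Ben, Eli, Ivy, Kai, Pia, Tao, Vic
Level 3: Dee, Jae, Omar

Dee, Jae, Omar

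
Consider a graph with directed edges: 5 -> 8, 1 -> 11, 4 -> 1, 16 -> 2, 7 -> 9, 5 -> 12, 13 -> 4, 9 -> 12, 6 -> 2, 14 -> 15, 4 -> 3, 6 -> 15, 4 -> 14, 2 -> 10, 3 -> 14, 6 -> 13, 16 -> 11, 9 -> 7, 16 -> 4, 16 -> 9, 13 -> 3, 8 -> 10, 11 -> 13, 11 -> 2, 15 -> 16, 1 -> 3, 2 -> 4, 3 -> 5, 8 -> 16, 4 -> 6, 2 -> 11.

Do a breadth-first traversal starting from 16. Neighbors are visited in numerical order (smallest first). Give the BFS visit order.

16, 2, 4, 9, 11, 10, 1, 3, 6, 14, 7, 12, 13, 5, 15, 8

Visit 16; enqueue 2, 4, 9, 11 → queue [2, 4, 9, 11]
Visit 2; enqueue 10 → queue [4, 9, 11, 10]
Visit 4; enqueue 1, 3, 6, 14 → queue [9, 11, 10, 1, 3, 6, 14]
Visit 9; enqueue 7, 12 → queue [11, 10, 1, 3, 6, 14, 7, 12]
Visit 11; enqueue 13 → queue [10, 1, 3, 6, 14, 7, 12, 13]
Visit 10 → queue [1, 3, 6, 14, 7, 12, 13]
Visit 1 → queue [3, 6, 14, 7, 12, 13]
Visit 3; enqueue 5 → queue [6, 14, 7, 12, 13, 5]
Visit 6; enqueue 15 → queue [14, 7, 12, 13, 5, 15]
Visit 14 → queue [7, 12, 13, 5, 15]
Visit 7 → queue [12, 13, 5, 15]
Visit 12 → queue [13, 5, 15]
Visit 13 → queue [5, 15]
Visit 5; enqueue 8 → queue [15, 8]
Visit 15 → queue [8]
Visit 8 → queue []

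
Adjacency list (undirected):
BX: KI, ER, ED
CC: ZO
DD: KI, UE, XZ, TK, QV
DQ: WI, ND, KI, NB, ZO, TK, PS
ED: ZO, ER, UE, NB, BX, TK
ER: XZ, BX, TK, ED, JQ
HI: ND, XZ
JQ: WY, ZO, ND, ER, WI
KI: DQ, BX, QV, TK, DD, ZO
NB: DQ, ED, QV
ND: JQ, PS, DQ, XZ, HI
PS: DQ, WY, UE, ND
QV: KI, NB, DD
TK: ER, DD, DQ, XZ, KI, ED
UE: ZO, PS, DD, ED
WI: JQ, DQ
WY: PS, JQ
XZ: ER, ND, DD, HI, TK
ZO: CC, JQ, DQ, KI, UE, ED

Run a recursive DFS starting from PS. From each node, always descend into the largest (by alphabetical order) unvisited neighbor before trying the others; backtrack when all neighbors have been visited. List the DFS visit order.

Visit PS
PS → WY
WY → JQ
JQ → ZO
ZO → UE
UE → ED
ED → TK
TK → XZ
XZ → ND
ND → HI
ND → DQ
DQ → WI
DQ → NB
NB → QV
QV → KI
KI → DD
KI → BX
BX → ER
ZO → CC

PS WY JQ ZO UE ED TK XZ ND HI DQ WI NB QV KI DD BX ER CC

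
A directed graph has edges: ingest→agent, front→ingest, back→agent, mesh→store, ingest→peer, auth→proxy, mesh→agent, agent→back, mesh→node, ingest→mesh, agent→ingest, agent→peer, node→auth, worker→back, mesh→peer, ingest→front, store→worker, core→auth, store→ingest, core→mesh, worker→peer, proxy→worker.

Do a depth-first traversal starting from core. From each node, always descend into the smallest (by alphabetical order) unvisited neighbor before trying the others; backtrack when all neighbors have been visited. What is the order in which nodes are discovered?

core, auth, proxy, worker, back, agent, ingest, front, mesh, node, peer, store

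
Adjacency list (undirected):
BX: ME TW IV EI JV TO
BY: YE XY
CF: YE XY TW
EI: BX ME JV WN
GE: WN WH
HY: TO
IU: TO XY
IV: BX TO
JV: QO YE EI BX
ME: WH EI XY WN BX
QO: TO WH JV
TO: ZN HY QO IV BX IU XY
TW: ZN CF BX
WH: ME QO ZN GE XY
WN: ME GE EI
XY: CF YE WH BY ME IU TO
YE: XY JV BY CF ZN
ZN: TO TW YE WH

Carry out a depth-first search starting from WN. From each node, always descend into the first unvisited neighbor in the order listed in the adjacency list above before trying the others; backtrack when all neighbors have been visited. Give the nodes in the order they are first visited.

WN, ME, WH, QO, TO, ZN, TW, CF, YE, XY, BY, IU, JV, EI, BX, IV, HY, GE

Visit WN
WN → ME
ME → WH
WH → QO
QO → TO
TO → ZN
ZN → TW
TW → CF
CF → YE
YE → XY
XY → BY
XY → IU
YE → JV
JV → EI
EI → BX
BX → IV
TO → HY
WH → GE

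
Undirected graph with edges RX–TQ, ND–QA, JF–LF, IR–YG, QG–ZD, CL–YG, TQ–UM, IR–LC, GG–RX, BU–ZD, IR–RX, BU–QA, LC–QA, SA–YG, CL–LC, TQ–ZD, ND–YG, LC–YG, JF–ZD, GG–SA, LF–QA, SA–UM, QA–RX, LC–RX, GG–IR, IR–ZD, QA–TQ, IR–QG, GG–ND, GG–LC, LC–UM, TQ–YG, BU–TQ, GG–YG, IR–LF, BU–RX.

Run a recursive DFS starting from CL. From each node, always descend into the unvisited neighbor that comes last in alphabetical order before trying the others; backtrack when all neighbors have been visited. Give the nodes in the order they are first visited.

Visit CL
CL → YG
YG → TQ
TQ → ZD
ZD → QG
QG → IR
IR → RX
RX → QA
QA → ND
ND → GG
GG → SA
SA → UM
UM → LC
QA → LF
LF → JF
QA → BU

CL YG TQ ZD QG IR RX QA ND GG SA UM LC LF JF BU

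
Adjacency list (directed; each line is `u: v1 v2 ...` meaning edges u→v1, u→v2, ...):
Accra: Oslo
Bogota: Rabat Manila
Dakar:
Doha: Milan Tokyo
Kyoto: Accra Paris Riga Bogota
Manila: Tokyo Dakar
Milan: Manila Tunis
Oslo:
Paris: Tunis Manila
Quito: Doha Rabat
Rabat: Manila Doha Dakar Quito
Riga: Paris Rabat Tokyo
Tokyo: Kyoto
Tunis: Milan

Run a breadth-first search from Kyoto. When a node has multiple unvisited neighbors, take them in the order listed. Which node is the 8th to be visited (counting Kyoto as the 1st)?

Manila

Visit Kyoto; enqueue Accra, Paris, Riga, Bogota → queue [Accra, Paris, Riga, Bogota]
Visit Accra; enqueue Oslo → queue [Paris, Riga, Bogota, Oslo]
Visit Paris; enqueue Tunis, Manila → queue [Riga, Bogota, Oslo, Tunis, Manila]
Visit Riga; enqueue Rabat, Tokyo → queue [Bogota, Oslo, Tunis, Manila, Rabat, Tokyo]
Visit Bogota → queue [Oslo, Tunis, Manila, Rabat, Tokyo]
Visit Oslo → queue [Tunis, Manila, Rabat, Tokyo]
Visit Tunis; enqueue Milan → queue [Manila, Rabat, Tokyo, Milan]
Visit Manila; enqueue Dakar → queue [Rabat, Tokyo, Milan, Dakar]
Visit Rabat; enqueue Doha, Quito → queue [Tokyo, Milan, Dakar, Doha, Quito]
Visit Tokyo → queue [Milan, Dakar, Doha, Quito]
Visit Milan → queue [Dakar, Doha, Quito]
Visit Dakar → queue [Doha, Quito]
Visit Doha → queue [Quito]
Visit Quito → queue []

Visit order: Kyoto, Accra, Paris, Riga, Bogota, Oslo, Tunis, Manila, Rabat, Tokyo, Milan, Dakar, Doha, Quito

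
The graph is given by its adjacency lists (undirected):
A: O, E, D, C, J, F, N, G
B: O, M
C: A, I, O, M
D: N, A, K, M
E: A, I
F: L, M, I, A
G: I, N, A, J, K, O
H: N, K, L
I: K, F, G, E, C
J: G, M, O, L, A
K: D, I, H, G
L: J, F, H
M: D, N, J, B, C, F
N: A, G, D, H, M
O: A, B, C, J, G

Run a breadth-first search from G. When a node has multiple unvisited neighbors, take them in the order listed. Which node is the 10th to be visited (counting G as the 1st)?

C

Visit G; enqueue I, N, A, J, K, O → queue [I, N, A, J, K, O]
Visit I; enqueue F, E, C → queue [N, A, J, K, O, F, E, C]
Visit N; enqueue D, H, M → queue [A, J, K, O, F, E, C, D, H, M]
Visit A → queue [J, K, O, F, E, C, D, H, M]
Visit J; enqueue L → queue [K, O, F, E, C, D, H, M, L]
Visit K → queue [O, F, E, C, D, H, M, L]
Visit O; enqueue B → queue [F, E, C, D, H, M, L, B]
Visit F → queue [E, C, D, H, M, L, B]
Visit E → queue [C, D, H, M, L, B]
Visit C → queue [D, H, M, L, B]
Visit D → queue [H, M, L, B]
Visit H → queue [M, L, B]
Visit M → queue [L, B]
Visit L → queue [B]
Visit B → queue []

Visit order: G, I, N, A, J, K, O, F, E, C, D, H, M, L, B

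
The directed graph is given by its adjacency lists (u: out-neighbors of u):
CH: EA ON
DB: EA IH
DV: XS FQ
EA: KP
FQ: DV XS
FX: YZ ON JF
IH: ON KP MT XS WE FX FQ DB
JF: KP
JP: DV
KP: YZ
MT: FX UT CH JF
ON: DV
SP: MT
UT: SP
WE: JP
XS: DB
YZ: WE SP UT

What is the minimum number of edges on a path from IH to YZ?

2

Level 0: IH
Level 1: DB, FQ, FX, KP, MT, ON, WE, XS
Level 2: CH, DV, EA, JF, JP, UT, YZ
Level 3: SP
YZ first appears at level 2.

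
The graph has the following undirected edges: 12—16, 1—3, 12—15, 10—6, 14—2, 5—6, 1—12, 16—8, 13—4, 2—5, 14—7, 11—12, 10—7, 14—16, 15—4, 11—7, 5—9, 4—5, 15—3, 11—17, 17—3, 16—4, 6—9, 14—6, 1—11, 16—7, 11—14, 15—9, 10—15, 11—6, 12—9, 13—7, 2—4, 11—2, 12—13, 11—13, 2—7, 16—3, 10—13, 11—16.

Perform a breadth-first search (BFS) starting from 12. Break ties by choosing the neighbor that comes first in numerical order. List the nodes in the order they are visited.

Visit 12; enqueue 1, 9, 11, 13, 15, 16 → queue [1, 9, 11, 13, 15, 16]
Visit 1; enqueue 3 → queue [9, 11, 13, 15, 16, 3]
Visit 9; enqueue 5, 6 → queue [11, 13, 15, 16, 3, 5, 6]
Visit 11; enqueue 2, 7, 14, 17 → queue [13, 15, 16, 3, 5, 6, 2, 7, 14, 17]
Visit 13; enqueue 4, 10 → queue [15, 16, 3, 5, 6, 2, 7, 14, 17, 4, 10]
Visit 15 → queue [16, 3, 5, 6, 2, 7, 14, 17, 4, 10]
Visit 16; enqueue 8 → queue [3, 5, 6, 2, 7, 14, 17, 4, 10, 8]
Visit 3 → queue [5, 6, 2, 7, 14, 17, 4, 10, 8]
Visit 5 → queue [6, 2, 7, 14, 17, 4, 10, 8]
Visit 6 → queue [2, 7, 14, 17, 4, 10, 8]
Visit 2 → queue [7, 14, 17, 4, 10, 8]
Visit 7 → queue [14, 17, 4, 10, 8]
Visit 14 → queue [17, 4, 10, 8]
Visit 17 → queue [4, 10, 8]
Visit 4 → queue [10, 8]
Visit 10 → queue [8]
Visit 8 → queue []

12, 1, 9, 11, 13, 15, 16, 3, 5, 6, 2, 7, 14, 17, 4, 10, 8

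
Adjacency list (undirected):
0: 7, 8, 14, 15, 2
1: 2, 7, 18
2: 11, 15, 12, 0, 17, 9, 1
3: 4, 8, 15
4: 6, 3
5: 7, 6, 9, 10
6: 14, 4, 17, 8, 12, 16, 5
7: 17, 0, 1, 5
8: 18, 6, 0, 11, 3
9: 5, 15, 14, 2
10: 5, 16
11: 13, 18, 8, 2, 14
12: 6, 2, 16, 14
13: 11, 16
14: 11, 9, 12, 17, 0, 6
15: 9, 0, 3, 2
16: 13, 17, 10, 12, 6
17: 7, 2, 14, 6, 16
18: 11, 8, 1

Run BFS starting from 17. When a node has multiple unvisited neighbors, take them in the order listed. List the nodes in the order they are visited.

Visit 17; enqueue 7, 2, 14, 6, 16 → queue [7, 2, 14, 6, 16]
Visit 7; enqueue 0, 1, 5 → queue [2, 14, 6, 16, 0, 1, 5]
Visit 2; enqueue 11, 15, 12, 9 → queue [14, 6, 16, 0, 1, 5, 11, 15, 12, 9]
Visit 14 → queue [6, 16, 0, 1, 5, 11, 15, 12, 9]
Visit 6; enqueue 4, 8 → queue [16, 0, 1, 5, 11, 15, 12, 9, 4, 8]
Visit 16; enqueue 13, 10 → queue [0, 1, 5, 11, 15, 12, 9, 4, 8, 13, 10]
Visit 0 → queue [1, 5, 11, 15, 12, 9, 4, 8, 13, 10]
Visit 1; enqueue 18 → queue [5, 11, 15, 12, 9, 4, 8, 13, 10, 18]
Visit 5 → queue [11, 15, 12, 9, 4, 8, 13, 10, 18]
Visit 11 → queue [15, 12, 9, 4, 8, 13, 10, 18]
Visit 15; enqueue 3 → queue [12, 9, 4, 8, 13, 10, 18, 3]
Visit 12 → queue [9, 4, 8, 13, 10, 18, 3]
Visit 9 → queue [4, 8, 13, 10, 18, 3]
Visit 4 → queue [8, 13, 10, 18, 3]
Visit 8 → queue [13, 10, 18, 3]
Visit 13 → queue [10, 18, 3]
Visit 10 → queue [18, 3]
Visit 18 → queue [3]
Visit 3 → queue []

17 → 7 → 2 → 14 → 6 → 16 → 0 → 1 → 5 → 11 → 15 → 12 → 9 → 4 → 8 → 13 → 10 → 18 → 3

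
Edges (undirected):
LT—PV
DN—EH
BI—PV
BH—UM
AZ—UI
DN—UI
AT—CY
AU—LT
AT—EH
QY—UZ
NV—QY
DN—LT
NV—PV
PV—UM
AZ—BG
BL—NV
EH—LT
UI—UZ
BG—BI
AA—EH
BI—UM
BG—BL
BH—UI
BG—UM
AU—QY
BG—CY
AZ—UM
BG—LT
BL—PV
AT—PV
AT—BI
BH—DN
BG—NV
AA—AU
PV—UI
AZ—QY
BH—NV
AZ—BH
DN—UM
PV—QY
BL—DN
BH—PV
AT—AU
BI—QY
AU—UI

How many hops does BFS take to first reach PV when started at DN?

2

Level 0: DN
Level 1: BH, BL, EH, LT, UI, UM
Level 2: AA, AT, AU, AZ, BG, BI, NV, PV, UZ
Level 3: CY, QY
PV first appears at level 2.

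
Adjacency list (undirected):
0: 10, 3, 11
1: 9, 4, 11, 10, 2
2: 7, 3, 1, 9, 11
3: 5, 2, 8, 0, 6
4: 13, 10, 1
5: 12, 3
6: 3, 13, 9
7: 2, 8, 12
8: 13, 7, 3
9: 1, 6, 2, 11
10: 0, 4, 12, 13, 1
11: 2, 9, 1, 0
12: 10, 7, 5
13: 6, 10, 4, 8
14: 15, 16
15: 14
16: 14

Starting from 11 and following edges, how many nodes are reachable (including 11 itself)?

BFS from 11 visits: 11, 2, 9, 1, 0, 7, 3, 6, 4, 10, 8, 12, 5, 13
Reachable nodes: 14 of 17 total.

14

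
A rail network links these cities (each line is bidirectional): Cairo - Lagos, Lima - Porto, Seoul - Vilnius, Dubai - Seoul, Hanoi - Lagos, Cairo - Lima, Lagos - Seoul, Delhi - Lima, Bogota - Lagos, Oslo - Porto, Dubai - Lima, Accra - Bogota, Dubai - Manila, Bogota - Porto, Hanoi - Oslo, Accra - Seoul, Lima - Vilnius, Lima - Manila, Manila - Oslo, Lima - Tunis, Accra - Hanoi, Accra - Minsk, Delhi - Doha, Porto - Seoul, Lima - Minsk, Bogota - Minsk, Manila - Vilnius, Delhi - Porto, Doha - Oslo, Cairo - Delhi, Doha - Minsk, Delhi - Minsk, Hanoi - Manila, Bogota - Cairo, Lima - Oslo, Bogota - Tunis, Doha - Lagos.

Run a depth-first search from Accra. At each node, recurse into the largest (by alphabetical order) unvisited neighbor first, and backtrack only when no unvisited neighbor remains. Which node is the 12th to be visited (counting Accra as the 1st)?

Lagos

Visit Accra
Accra → Seoul
Seoul → Vilnius
Vilnius → Manila
Manila → Oslo
Oslo → Porto
Porto → Lima
Lima → Tunis
Tunis → Bogota
Bogota → Minsk
Minsk → Doha
Doha → Lagos
Lagos → Hanoi
Lagos → Cairo
Cairo → Delhi
Lima → Dubai

Visit order: Accra, Seoul, Vilnius, Manila, Oslo, Porto, Lima, Tunis, Bogota, Minsk, Doha, Lagos, Hanoi, Cairo, Delhi, Dubai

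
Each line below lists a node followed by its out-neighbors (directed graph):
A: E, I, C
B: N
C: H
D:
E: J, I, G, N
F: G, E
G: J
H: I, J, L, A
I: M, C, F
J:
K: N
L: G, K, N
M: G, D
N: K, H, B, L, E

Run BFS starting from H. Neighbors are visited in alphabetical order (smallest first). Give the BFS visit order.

Visit H; enqueue A, I, J, L → queue [A, I, J, L]
Visit A; enqueue C, E → queue [I, J, L, C, E]
Visit I; enqueue F, M → queue [J, L, C, E, F, M]
Visit J → queue [L, C, E, F, M]
Visit L; enqueue G, K, N → queue [C, E, F, M, G, K, N]
Visit C → queue [E, F, M, G, K, N]
Visit E → queue [F, M, G, K, N]
Visit F → queue [M, G, K, N]
Visit M; enqueue D → queue [G, K, N, D]
Visit G → queue [K, N, D]
Visit K → queue [N, D]
Visit N; enqueue B → queue [D, B]
Visit D → queue [B]
Visit B → queue []

H -> A -> I -> J -> L -> C -> E -> F -> M -> G -> K -> N -> D -> B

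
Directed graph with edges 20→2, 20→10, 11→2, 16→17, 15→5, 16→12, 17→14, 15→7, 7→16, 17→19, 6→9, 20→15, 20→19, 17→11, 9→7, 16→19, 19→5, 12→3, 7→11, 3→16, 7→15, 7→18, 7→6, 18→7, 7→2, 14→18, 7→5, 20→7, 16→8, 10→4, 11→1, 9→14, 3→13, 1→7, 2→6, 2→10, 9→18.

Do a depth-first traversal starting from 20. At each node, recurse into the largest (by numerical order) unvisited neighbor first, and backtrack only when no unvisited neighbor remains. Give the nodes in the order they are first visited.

Visit 20
20 → 19
19 → 5
20 → 15
15 → 7
7 → 18
7 → 16
16 → 17
17 → 14
17 → 11
11 → 2
2 → 10
10 → 4
2 → 6
6 → 9
11 → 1
16 → 12
12 → 3
3 → 13
16 → 8

20 -> 19 -> 5 -> 15 -> 7 -> 18 -> 16 -> 17 -> 14 -> 11 -> 2 -> 10 -> 4 -> 6 -> 9 -> 1 -> 12 -> 3 -> 13 -> 8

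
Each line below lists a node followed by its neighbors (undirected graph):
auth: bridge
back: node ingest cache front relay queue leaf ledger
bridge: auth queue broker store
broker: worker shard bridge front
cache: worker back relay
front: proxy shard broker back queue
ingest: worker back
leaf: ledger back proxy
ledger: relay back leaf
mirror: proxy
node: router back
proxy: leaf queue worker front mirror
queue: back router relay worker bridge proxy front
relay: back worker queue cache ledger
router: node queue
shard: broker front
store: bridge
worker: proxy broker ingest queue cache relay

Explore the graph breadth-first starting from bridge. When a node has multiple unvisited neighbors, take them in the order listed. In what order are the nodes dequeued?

Visit bridge; enqueue auth, queue, broker, store → queue [auth, queue, broker, store]
Visit auth → queue [queue, broker, store]
Visit queue; enqueue back, router, relay, worker, proxy, front → queue [broker, store, back, router, relay, worker, proxy, front]
Visit broker; enqueue shard → queue [store, back, router, relay, worker, proxy, front, shard]
Visit store → queue [back, router, relay, worker, proxy, front, shard]
Visit back; enqueue node, ingest, cache, leaf, ledger → queue [router, relay, worker, proxy, front, shard, node, ingest, cache, leaf, ledger]
Visit router → queue [relay, worker, proxy, front, shard, node, ingest, cache, leaf, ledger]
Visit relay → queue [worker, proxy, front, shard, node, ingest, cache, leaf, ledger]
Visit worker → queue [proxy, front, shard, node, ingest, cache, leaf, ledger]
Visit proxy; enqueue mirror → queue [front, shard, node, ingest, cache, leaf, ledger, mirror]
Visit front → queue [shard, node, ingest, cache, leaf, ledger, mirror]
Visit shard → queue [node, ingest, cache, leaf, ledger, mirror]
Visit node → queue [ingest, cache, leaf, ledger, mirror]
Visit ingest → queue [cache, leaf, ledger, mirror]
Visit cache → queue [leaf, ledger, mirror]
Visit leaf → queue [ledger, mirror]
Visit ledger → queue [mirror]
Visit mirror → queue []

bridge auth queue broker store back router relay worker proxy front shard node ingest cache leaf ledger mirror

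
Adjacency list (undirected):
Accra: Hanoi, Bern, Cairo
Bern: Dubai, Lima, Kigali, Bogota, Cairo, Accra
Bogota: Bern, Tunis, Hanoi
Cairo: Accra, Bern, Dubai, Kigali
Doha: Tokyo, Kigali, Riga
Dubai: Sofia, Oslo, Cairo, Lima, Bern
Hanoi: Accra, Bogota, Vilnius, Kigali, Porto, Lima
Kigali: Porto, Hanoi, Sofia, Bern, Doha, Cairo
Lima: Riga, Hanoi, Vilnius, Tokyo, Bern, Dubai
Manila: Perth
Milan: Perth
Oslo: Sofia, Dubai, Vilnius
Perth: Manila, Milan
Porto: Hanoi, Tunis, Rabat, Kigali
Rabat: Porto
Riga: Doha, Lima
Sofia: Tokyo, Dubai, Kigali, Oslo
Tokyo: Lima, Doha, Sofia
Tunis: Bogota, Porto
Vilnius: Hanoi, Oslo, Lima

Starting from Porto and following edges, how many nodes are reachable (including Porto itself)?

BFS from Porto visits: Porto, Tunis, Rabat, Kigali, Hanoi, Bogota, Sofia, Doha, Cairo, Bern, Vilnius, Lima, Accra, Tokyo, Oslo, Dubai, Riga
Reachable nodes: 17 of 20 total.

17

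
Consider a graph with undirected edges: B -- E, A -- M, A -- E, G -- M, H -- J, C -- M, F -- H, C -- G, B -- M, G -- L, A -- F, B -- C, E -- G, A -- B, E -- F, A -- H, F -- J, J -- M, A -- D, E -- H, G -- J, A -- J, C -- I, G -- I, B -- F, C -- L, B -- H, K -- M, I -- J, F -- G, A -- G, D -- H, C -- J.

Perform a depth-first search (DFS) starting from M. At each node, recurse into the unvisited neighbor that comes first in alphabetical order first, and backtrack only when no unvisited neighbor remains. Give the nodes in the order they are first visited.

M → A → B → C → G → E → F → H → D → J → I → L → K

Visit M
M → A
A → B
B → C
C → G
G → E
E → F
F → H
H → D
H → J
J → I
G → L
M → K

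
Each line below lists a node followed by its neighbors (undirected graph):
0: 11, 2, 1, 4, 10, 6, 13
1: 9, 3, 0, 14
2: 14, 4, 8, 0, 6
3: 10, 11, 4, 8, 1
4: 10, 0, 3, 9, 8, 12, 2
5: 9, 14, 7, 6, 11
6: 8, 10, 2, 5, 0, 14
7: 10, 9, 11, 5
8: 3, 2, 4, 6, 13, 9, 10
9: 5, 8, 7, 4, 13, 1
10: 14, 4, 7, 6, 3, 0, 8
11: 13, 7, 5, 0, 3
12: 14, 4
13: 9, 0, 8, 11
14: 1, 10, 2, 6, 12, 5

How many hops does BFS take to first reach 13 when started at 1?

Level 0: 1
Level 1: 0, 3, 9, 14
Level 2: 2, 4, 5, 6, 7, 8, 10, 11, 12, 13
13 first appears at level 2.

2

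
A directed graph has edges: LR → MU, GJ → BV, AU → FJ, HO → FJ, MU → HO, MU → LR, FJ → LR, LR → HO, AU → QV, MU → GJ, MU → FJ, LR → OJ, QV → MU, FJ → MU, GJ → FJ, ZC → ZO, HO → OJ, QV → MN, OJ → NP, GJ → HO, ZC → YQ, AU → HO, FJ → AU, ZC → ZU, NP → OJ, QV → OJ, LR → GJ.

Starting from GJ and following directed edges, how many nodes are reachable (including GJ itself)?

BFS from GJ visits: GJ, BV, FJ, HO, AU, LR, MU, OJ, QV, NP, MN
Reachable nodes: 11 of 15 total.

11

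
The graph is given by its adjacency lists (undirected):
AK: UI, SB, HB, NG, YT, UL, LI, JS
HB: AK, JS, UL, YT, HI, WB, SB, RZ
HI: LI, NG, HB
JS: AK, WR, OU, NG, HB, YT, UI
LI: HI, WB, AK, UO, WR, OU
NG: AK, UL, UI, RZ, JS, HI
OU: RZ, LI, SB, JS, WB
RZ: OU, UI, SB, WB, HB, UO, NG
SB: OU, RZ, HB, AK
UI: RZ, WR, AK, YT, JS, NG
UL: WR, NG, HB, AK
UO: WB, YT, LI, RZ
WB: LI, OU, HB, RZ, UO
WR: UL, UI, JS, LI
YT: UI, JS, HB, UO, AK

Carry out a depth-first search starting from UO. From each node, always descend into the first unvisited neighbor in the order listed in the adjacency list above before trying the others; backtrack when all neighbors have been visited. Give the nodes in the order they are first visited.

Visit UO
UO → WB
WB → LI
LI → HI
HI → NG
NG → AK
AK → UI
UI → RZ
RZ → OU
OU → SB
SB → HB
HB → JS
JS → WR
WR → UL
JS → YT

UO, WB, LI, HI, NG, AK, UI, RZ, OU, SB, HB, JS, WR, UL, YT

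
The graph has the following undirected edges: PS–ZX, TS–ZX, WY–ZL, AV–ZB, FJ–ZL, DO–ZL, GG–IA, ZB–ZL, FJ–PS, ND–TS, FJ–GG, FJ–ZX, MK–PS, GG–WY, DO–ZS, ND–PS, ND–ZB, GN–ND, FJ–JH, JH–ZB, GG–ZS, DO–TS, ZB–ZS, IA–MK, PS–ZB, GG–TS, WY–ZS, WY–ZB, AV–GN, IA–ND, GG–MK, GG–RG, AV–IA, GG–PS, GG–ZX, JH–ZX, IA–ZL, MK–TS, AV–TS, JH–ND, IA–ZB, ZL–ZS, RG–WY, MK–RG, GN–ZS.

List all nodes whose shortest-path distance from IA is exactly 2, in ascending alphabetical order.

DO, FJ, GN, JH, PS, RG, TS, WY, ZS, ZX

Level 0: IA
Level 1: AV, GG, MK, ND, ZB, ZL
Level 2: DO, FJ, GN, JH, PS, RG, TS, WY, ZS, ZX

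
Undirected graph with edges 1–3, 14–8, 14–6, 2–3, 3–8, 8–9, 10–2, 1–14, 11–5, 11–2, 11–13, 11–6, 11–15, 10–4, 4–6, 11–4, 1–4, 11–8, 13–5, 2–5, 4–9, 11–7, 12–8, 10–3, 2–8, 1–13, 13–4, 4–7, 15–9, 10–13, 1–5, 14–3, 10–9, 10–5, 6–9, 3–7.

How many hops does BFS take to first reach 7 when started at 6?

2

Level 0: 6
Level 1: 4, 9, 11, 14
Level 2: 1, 2, 3, 5, 7, 8, 10, 13, 15
Level 3: 12
7 first appears at level 2.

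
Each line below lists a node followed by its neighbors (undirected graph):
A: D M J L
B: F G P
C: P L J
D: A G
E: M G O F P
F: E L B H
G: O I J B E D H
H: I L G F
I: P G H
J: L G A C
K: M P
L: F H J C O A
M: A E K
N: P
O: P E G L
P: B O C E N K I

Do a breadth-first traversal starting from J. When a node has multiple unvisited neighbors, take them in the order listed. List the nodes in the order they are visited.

Visit J; enqueue L, G, A, C → queue [L, G, A, C]
Visit L; enqueue F, H, O → queue [G, A, C, F, H, O]
Visit G; enqueue I, B, E, D → queue [A, C, F, H, O, I, B, E, D]
Visit A; enqueue M → queue [C, F, H, O, I, B, E, D, M]
Visit C; enqueue P → queue [F, H, O, I, B, E, D, M, P]
Visit F → queue [H, O, I, B, E, D, M, P]
Visit H → queue [O, I, B, E, D, M, P]
Visit O → queue [I, B, E, D, M, P]
Visit I → queue [B, E, D, M, P]
Visit B → queue [E, D, M, P]
Visit E → queue [D, M, P]
Visit D → queue [M, P]
Visit M; enqueue K → queue [P, K]
Visit P; enqueue N → queue [K, N]
Visit K → queue [N]
Visit N → queue []

J → L → G → A → C → F → H → O → I → B → E → D → M → P → K → N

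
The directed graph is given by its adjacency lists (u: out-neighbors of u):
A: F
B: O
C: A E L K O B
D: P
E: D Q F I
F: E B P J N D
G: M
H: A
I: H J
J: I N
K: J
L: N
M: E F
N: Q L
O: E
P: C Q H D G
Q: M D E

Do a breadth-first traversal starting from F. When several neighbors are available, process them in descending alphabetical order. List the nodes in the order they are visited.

F -> P -> N -> J -> E -> D -> B -> Q -> H -> G -> C -> L -> I -> O -> M -> A -> K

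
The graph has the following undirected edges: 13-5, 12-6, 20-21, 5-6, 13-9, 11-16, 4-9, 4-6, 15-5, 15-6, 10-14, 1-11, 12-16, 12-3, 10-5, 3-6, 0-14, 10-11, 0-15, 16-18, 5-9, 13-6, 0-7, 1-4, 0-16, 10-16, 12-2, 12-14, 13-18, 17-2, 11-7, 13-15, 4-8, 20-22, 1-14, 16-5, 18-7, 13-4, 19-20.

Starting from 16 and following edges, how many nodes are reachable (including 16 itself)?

BFS from 16 visits: 16, 0, 5, 10, 11, 12, 18, 7, 14, 15, 6, 9, 13, 1, 2, 3, 4, 17, 8
Reachable nodes: 19 of 23 total.

19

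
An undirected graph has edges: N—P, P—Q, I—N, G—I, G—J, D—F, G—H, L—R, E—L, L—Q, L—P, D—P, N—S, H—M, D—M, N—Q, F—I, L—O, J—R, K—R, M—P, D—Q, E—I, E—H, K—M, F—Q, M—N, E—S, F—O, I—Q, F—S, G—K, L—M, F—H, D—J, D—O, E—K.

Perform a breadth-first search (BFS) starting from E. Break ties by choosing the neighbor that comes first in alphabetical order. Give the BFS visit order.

E, H, I, K, L, S, F, G, M, N, Q, R, O, P, D, J

Visit E; enqueue H, I, K, L, S → queue [H, I, K, L, S]
Visit H; enqueue F, G, M → queue [I, K, L, S, F, G, M]
Visit I; enqueue N, Q → queue [K, L, S, F, G, M, N, Q]
Visit K; enqueue R → queue [L, S, F, G, M, N, Q, R]
Visit L; enqueue O, P → queue [S, F, G, M, N, Q, R, O, P]
Visit S → queue [F, G, M, N, Q, R, O, P]
Visit F; enqueue D → queue [G, M, N, Q, R, O, P, D]
Visit G; enqueue J → queue [M, N, Q, R, O, P, D, J]
Visit M → queue [N, Q, R, O, P, D, J]
Visit N → queue [Q, R, O, P, D, J]
Visit Q → queue [R, O, P, D, J]
Visit R → queue [O, P, D, J]
Visit O → queue [P, D, J]
Visit P → queue [D, J]
Visit D → queue [J]
Visit J → queue []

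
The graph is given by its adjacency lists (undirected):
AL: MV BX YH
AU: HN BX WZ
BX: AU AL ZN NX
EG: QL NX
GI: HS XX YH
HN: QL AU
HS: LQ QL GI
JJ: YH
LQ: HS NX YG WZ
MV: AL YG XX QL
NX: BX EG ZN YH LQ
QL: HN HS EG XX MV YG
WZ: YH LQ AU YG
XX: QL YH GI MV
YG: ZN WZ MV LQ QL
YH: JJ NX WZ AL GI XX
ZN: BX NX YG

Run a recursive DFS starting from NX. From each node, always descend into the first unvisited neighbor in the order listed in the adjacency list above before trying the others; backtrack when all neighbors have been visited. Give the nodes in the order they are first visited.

NX → BX → AU → HN → QL → HS → LQ → YG → ZN → WZ → YH → JJ → AL → MV → XX → GI → EG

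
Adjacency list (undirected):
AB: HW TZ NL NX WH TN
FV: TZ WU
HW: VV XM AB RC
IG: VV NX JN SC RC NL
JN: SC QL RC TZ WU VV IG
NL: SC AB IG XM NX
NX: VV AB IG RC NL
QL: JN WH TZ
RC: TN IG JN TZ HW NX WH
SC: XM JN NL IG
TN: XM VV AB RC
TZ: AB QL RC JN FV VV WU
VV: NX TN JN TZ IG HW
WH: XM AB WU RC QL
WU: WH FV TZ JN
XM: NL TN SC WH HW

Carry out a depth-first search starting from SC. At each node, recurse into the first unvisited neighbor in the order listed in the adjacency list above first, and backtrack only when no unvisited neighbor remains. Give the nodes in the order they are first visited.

Visit SC
SC → XM
XM → NL
NL → AB
AB → HW
HW → VV
VV → NX
NX → IG
IG → JN
JN → QL
QL → WH
WH → WU
WU → FV
FV → TZ
TZ → RC
RC → TN

SC → XM → NL → AB → HW → VV → NX → IG → JN → QL → WH → WU → FV → TZ → RC → TN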